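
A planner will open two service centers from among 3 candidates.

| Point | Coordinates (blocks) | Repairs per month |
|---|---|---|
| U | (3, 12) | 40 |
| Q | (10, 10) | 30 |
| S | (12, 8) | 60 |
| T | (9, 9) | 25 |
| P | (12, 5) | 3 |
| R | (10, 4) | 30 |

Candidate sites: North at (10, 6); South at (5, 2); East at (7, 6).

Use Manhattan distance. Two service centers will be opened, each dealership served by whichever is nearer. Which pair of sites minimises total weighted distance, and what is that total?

{North, East}, total 929

Evaluate every pair (each demand assigned to the nearer of the two):
  {North, East}: total = 929
  {North, South}: total = 1009
  {South, East}: total = 1323
Best pair: {North, East} with total 929.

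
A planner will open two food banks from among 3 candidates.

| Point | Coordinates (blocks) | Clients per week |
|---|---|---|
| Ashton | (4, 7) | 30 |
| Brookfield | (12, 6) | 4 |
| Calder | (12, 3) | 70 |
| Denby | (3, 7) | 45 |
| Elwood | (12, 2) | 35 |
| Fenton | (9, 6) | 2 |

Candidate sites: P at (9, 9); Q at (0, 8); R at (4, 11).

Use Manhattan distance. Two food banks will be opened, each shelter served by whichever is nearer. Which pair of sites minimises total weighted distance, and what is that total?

Evaluate every pair (each demand assigned to the nearer of the two):
  {P, Q}: total = 1340
  {P, R}: total = 1355
  {Q, R}: total = 2087
Best pair: {P, Q} with total 1340.

{P, Q}, total 1340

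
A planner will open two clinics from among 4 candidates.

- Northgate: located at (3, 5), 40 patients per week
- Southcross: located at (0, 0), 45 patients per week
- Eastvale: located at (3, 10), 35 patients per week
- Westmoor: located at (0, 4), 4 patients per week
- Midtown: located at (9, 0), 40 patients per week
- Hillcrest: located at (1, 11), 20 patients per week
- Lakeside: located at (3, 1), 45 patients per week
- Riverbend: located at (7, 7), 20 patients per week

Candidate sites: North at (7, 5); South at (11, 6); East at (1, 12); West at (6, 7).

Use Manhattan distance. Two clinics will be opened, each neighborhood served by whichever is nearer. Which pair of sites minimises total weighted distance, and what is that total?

{North, East}, total 1572

Evaluate every pair (each demand assigned to the nearer of the two):
  {North, East}: total = 1572
  {North, West}: total = 1782
  {East, West}: total = 1806
  {South, West}: total = 1956
  {North, South}: total = 1967
  {South, East}: total = 2146
Best pair: {North, East} with total 1572.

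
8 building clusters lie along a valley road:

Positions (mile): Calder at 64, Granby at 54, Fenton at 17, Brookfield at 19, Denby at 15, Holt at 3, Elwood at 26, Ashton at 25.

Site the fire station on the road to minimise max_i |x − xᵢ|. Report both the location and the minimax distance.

The 1-center on a line is the midpoint of the two extreme points: leftmost at 3, rightmost at 64.
Optimal location = (3 + 64)/2 = 33.5; maximum distance = (64 − 3)/2 = 30.5.

location 33.5, max distance 30.5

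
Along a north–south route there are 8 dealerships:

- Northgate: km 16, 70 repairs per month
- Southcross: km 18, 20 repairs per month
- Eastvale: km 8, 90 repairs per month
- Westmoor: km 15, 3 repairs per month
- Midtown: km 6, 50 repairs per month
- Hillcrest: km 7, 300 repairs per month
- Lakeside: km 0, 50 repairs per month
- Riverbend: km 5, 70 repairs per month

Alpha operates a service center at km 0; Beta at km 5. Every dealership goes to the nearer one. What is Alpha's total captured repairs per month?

The indifferent point is the midpoint (0+5)/2 = 2.5; dealerships left of it (closer to Alpha at 0) go to Alpha, those right go to Beta.
  Lakeside at 0 (w=50) → Alpha
  Riverbend at 5 (w=70) → Beta
  Midtown at 6 (w=50) → Beta
  Hillcrest at 7 (w=300) → Beta
  Eastvale at 8 (w=90) → Beta
  Westmoor at 15 (w=3) → Beta
  Northgate at 16 (w=70) → Beta
  Southcross at 18 (w=20) → Beta
Alpha captures 50; Beta captures 603.

50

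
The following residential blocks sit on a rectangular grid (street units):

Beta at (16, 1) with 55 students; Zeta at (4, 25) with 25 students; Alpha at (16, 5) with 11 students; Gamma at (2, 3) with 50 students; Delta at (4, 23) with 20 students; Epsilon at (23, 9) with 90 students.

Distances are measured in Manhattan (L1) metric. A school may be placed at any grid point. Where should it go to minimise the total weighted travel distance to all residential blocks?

(16, 9)

Manhattan distance separates: Σwᵢ(|x−xᵢ|+|y−yᵢ|) = Σwᵢ|x−xᵢ| + Σwᵢ|y−yᵢ|, so x and y are optimised independently as 1-D weighted medians.
Total weight W = 251; half = 125.5.
x-coordinate, sorted with cumulative weight:
  x=2 (Gamma, w=50) cum 50
  x=4 (Zeta, w=25) cum 75
  x=4 (Delta, w=20) cum 95
  x=16 (Beta, w=55) cum 150  ← median
  x=16 (Alpha, w=11) cum 161
  x=23 (Epsilon, w=90) cum 251
⇒ x* = 16
y-coordinate, sorted with cumulative weight:
  y=1 (Beta, w=55) cum 55
  y=3 (Gamma, w=50) cum 105
  y=5 (Alpha, w=11) cum 116
  y=9 (Epsilon, w=90) cum 206  ← median
  y=23 (Delta, w=20) cum 226
  y=25 (Zeta, w=25) cum 251
⇒ y* = 9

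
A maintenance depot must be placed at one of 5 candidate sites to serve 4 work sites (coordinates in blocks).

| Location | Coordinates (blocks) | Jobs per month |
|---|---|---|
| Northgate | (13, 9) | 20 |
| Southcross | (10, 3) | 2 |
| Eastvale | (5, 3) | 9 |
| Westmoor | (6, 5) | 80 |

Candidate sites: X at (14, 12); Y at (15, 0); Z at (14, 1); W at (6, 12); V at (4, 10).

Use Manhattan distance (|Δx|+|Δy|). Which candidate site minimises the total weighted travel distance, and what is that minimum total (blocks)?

Total weighted distance at each candidate:
  X (14, 12): total = 1468
  Y (15, 0): total = 1473
  Z (14, 1): total = 1251
  W (6, 12): total = 876
  V (4, 10): total = 858
Minimum is at V with total 858 blocks.

V, total 858 blocks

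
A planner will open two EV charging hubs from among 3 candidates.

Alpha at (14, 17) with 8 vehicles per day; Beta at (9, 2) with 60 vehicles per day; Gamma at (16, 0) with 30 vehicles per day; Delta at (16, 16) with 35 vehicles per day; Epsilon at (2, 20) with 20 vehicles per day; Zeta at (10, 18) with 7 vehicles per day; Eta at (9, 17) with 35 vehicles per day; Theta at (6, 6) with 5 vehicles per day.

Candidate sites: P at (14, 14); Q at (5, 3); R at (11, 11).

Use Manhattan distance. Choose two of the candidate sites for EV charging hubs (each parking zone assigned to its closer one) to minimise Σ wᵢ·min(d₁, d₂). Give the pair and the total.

Evaluate every pair (each demand assigned to the nearer of the two):
  {P, Q}: total = 1600
  {Q, R}: total = 1858
  {P, R}: total = 2050
Best pair: {P, Q} with total 1600.

{P, Q}, total 1600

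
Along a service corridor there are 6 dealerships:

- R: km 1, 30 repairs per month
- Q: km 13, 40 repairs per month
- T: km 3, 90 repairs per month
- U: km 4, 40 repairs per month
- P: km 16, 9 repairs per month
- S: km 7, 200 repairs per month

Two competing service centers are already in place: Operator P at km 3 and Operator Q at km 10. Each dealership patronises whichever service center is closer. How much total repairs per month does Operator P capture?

The indifferent point is the midpoint (3+10)/2 = 6.5; dealerships left of it (closer to Operator P at 3) go to Operator P, those right go to Operator Q.
  R at 1 (w=30) → Operator P
  T at 3 (w=90) → Operator P
  U at 4 (w=40) → Operator P
  S at 7 (w=200) → Operator Q
  Q at 13 (w=40) → Operator Q
  P at 16 (w=9) → Operator Q
Operator P captures 160; Operator Q captures 249.

160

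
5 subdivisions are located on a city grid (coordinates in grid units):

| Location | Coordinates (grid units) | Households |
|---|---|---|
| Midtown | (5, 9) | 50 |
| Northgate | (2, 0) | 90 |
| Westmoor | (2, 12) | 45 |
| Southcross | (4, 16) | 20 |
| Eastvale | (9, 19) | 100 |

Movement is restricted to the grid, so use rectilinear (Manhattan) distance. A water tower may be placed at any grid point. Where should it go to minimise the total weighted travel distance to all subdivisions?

Manhattan distance separates: Σwᵢ(|x−xᵢ|+|y−yᵢ|) = Σwᵢ|x−xᵢ| + Σwᵢ|y−yᵢ|, so x and y are optimised independently as 1-D weighted medians.
Total weight W = 305; half = 152.5.
x-coordinate, sorted with cumulative weight:
  x=2 (Northgate, w=90) cum 90
  x=2 (Westmoor, w=45) cum 135
  x=4 (Southcross, w=20) cum 155  ← median
  x=5 (Midtown, w=50) cum 205
  x=9 (Eastvale, w=100) cum 305
⇒ x* = 4
y-coordinate, sorted with cumulative weight:
  y=0 (Northgate, w=90) cum 90
  y=9 (Midtown, w=50) cum 140
  y=12 (Westmoor, w=45) cum 185  ← median
  y=16 (Southcross, w=20) cum 205
  y=19 (Eastvale, w=100) cum 305
⇒ y* = 12

(4, 12)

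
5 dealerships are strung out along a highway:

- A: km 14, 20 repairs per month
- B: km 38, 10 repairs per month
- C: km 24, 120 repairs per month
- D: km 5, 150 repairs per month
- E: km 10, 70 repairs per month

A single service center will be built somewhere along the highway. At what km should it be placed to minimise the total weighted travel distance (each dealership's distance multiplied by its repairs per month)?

For a sum of weighted absolute distances on a line, the optimum is the weighted median (not the mean). Total weight W = 370; half-weight = 185.
Sort by position and accumulate weight:
  km 5 (D, w=150) → cum 150
  km 10 (E, w=70) → cum 220  ≥ 185 → median here
  km 14 (A, w=20) → cum 240
  km 24 (C, w=120) → cum 360
  km 38 (B, w=10) → cum 370
Optimal location: km 10.

x = 10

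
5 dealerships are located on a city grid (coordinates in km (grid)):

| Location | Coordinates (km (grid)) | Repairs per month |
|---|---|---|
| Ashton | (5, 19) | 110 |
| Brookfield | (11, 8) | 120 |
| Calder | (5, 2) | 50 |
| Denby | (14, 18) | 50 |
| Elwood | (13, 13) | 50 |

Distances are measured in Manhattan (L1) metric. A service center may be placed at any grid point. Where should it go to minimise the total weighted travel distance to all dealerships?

(11, 13)

Manhattan distance separates: Σwᵢ(|x−xᵢ|+|y−yᵢ|) = Σwᵢ|x−xᵢ| + Σwᵢ|y−yᵢ|, so x and y are optimised independently as 1-D weighted medians.
Total weight W = 380; half = 190.
x-coordinate, sorted with cumulative weight:
  x=5 (Ashton, w=110) cum 110
  x=5 (Calder, w=50) cum 160
  x=11 (Brookfield, w=120) cum 280  ← median
  x=13 (Elwood, w=50) cum 330
  x=14 (Denby, w=50) cum 380
⇒ x* = 11
y-coordinate, sorted with cumulative weight:
  y=2 (Calder, w=50) cum 50
  y=8 (Brookfield, w=120) cum 170
  y=13 (Elwood, w=50) cum 220  ← median
  y=18 (Denby, w=50) cum 270
  y=19 (Ashton, w=110) cum 380
⇒ y* = 13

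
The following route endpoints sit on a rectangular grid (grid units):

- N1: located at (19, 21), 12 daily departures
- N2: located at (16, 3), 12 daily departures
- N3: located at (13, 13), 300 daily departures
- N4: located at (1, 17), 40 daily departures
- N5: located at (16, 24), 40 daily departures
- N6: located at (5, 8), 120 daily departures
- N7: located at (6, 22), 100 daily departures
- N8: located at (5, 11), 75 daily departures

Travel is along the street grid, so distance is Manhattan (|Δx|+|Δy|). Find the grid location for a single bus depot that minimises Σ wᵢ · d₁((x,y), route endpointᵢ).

(13, 13)

Manhattan distance separates: Σwᵢ(|x−xᵢ|+|y−yᵢ|) = Σwᵢ|x−xᵢ| + Σwᵢ|y−yᵢ|, so x and y are optimised independently as 1-D weighted medians.
Total weight W = 699; half = 349.5.
x-coordinate, sorted with cumulative weight:
  x=1 (N4, w=40) cum 40
  x=5 (N6, w=120) cum 160
  x=5 (N8, w=75) cum 235
  x=6 (N7, w=100) cum 335
  x=13 (N3, w=300) cum 635  ← median
  x=16 (N2, w=12) cum 647
  x=16 (N5, w=40) cum 687
  x=19 (N1, w=12) cum 699
⇒ x* = 13
y-coordinate, sorted with cumulative weight:
  y=3 (N2, w=12) cum 12
  y=8 (N6, w=120) cum 132
  y=11 (N8, w=75) cum 207
  y=13 (N3, w=300) cum 507  ← median
  y=17 (N4, w=40) cum 547
  y=21 (N1, w=12) cum 559
  y=22 (N7, w=100) cum 659
  y=24 (N5, w=40) cum 699
⇒ y* = 13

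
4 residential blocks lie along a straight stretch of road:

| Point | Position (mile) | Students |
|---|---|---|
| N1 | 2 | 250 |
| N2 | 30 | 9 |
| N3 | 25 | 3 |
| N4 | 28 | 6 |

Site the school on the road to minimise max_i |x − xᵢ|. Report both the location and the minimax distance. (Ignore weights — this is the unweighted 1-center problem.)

location 16, max distance 14

The 1-center on a line is the midpoint of the two extreme points: leftmost at 2, rightmost at 30.
Optimal location = (2 + 30)/2 = 16; maximum distance = (30 − 2)/2 = 14.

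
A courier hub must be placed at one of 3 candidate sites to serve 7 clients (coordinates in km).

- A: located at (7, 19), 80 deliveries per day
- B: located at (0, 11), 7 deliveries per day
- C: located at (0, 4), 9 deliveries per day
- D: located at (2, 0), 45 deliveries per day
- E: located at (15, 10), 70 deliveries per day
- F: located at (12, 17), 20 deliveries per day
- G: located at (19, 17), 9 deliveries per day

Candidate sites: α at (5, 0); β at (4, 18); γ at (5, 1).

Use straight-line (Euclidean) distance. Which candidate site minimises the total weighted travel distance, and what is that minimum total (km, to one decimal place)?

Total weighted distance at each candidate:
  α (5, 0): total = 3361.5
  β (4, 18): total = 2504.1
  γ (5, 1): total = 3204.3
Minimum is at β with total 2504.1 km.

β, total 2504.1 km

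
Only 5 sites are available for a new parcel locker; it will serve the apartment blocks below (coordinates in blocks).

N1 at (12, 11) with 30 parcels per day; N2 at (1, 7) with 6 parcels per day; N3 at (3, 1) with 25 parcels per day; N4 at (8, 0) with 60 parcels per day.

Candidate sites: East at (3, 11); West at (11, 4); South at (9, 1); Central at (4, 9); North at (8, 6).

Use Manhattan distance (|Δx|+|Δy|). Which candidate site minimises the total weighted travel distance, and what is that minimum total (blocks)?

Total weighted distance at each candidate:
  East (3, 11): total = 1516
  West (11, 4): total = 1013
  South (9, 1): total = 744
  Central (4, 9): total = 1335
  North (8, 6): total = 928
Minimum is at South with total 744 blocks.

South, total 744 blocks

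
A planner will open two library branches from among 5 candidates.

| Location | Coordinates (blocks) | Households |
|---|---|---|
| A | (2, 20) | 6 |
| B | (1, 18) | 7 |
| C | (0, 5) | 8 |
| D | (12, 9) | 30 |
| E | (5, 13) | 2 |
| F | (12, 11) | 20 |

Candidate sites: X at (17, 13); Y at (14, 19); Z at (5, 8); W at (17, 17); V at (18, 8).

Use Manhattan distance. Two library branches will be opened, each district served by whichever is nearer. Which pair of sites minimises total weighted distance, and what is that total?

Evaluate every pair (each demand assigned to the nearer of the two):
  {X, Z}: total = 642
  {Z, V}: total = 652
  {Y, Z}: total = 690
  {Z, W}: total = 702
  {Y, V}: total = 764
  {X, Y}: total = 810
  {W, V}: total = 817
  {X, V}: total = 821
  {X, W}: total = 861
  {Y, W}: total = 990
Best pair: {X, Z} with total 642.

{X, Z}, total 642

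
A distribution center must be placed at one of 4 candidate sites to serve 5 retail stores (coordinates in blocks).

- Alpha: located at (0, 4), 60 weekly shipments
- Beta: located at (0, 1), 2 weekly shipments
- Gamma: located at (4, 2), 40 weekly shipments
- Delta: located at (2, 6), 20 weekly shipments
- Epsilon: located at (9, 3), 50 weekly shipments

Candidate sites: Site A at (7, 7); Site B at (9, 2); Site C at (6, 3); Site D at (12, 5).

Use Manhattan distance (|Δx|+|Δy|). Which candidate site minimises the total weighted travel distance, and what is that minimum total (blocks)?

Site C, total 846 blocks

Total weighted distance at each candidate:
  Site A (7, 7): total = 1366
  Site B (9, 2): total = 1150
  Site C (6, 3): total = 846
  Site D (12, 5): total = 1722
Minimum is at Site C with total 846 blocks.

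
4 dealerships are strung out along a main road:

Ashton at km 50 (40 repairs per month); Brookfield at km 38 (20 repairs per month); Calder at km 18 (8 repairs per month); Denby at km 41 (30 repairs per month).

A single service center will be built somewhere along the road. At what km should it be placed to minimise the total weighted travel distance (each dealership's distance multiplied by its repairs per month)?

x = 41

For a sum of weighted absolute distances on a line, the optimum is the weighted median (not the mean). Total weight W = 98; half-weight = 49.
Sort by position and accumulate weight:
  km 18 (Calder, w=8) → cum 8
  km 38 (Brookfield, w=20) → cum 28
  km 41 (Denby, w=30) → cum 58  ≥ 49 → median here
  km 50 (Ashton, w=40) → cum 98
Optimal location: km 41.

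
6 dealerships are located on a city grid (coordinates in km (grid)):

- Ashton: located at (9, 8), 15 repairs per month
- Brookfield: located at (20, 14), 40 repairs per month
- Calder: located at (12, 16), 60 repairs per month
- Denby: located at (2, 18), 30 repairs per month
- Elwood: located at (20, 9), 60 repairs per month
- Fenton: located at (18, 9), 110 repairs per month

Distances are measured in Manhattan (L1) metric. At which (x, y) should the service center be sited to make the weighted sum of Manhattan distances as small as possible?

(18, 9)

Manhattan distance separates: Σwᵢ(|x−xᵢ|+|y−yᵢ|) = Σwᵢ|x−xᵢ| + Σwᵢ|y−yᵢ|, so x and y are optimised independently as 1-D weighted medians.
Total weight W = 315; half = 157.5.
x-coordinate, sorted with cumulative weight:
  x=2 (Denby, w=30) cum 30
  x=9 (Ashton, w=15) cum 45
  x=12 (Calder, w=60) cum 105
  x=18 (Fenton, w=110) cum 215  ← median
  x=20 (Brookfield, w=40) cum 255
  x=20 (Elwood, w=60) cum 315
⇒ x* = 18
y-coordinate, sorted with cumulative weight:
  y=8 (Ashton, w=15) cum 15
  y=9 (Elwood, w=60) cum 75
  y=9 (Fenton, w=110) cum 185  ← median
  y=14 (Brookfield, w=40) cum 225
  y=16 (Calder, w=60) cum 285
  y=18 (Denby, w=30) cum 315
⇒ y* = 9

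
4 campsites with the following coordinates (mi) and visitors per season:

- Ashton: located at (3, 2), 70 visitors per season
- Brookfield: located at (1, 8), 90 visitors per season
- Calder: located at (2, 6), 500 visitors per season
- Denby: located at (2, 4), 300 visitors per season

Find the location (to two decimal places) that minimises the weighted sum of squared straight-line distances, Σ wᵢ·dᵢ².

(1.98, 5.27)

The minimiser of Σwᵢ‖p−pᵢ‖² is the weighted centroid p* = (Σwᵢpᵢ)/(Σwᵢ).
Σwᵢ = 960.
Σwᵢxᵢ = 70·3 + 90·1 + 500·2 + 300·2 = 1900.
Σwᵢyᵢ = 70·2 + 90·8 + 500·6 + 300·4 = 5060.
x* = 1900/960 = 1.98, y* = 5060/960 = 5.27.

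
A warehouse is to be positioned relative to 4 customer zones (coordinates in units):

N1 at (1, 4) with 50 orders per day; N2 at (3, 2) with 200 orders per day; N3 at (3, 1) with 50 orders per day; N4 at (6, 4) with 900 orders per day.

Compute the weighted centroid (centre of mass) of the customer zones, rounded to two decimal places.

The minimiser of Σwᵢ‖p−pᵢ‖² is the weighted centroid p* = (Σwᵢpᵢ)/(Σwᵢ).
Σwᵢ = 1200.
Σwᵢxᵢ = 50·1 + 200·3 + 50·3 + 900·6 = 6200.
Σwᵢyᵢ = 50·4 + 200·2 + 50·1 + 900·4 = 4250.
x* = 6200/1200 = 5.17, y* = 4250/1200 = 3.54.

(5.17, 3.54)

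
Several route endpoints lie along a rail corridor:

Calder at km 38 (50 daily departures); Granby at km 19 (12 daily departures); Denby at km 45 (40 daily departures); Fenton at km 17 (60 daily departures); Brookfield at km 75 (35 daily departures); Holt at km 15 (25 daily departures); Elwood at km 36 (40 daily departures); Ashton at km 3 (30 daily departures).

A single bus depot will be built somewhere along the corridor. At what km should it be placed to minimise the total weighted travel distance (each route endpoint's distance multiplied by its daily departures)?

x = 36

For a sum of weighted absolute distances on a line, the optimum is the weighted median (not the mean). Total weight W = 292; half-weight = 146.
Sort by position and accumulate weight:
  km 3 (Ashton, w=30) → cum 30
  km 15 (Holt, w=25) → cum 55
  km 17 (Fenton, w=60) → cum 115
  km 19 (Granby, w=12) → cum 127
  km 36 (Elwood, w=40) → cum 167  ≥ 146 → median here
  km 38 (Calder, w=50) → cum 217
  km 45 (Denby, w=40) → cum 257
  km 75 (Brookfield, w=35) → cum 292
Optimal location: km 36.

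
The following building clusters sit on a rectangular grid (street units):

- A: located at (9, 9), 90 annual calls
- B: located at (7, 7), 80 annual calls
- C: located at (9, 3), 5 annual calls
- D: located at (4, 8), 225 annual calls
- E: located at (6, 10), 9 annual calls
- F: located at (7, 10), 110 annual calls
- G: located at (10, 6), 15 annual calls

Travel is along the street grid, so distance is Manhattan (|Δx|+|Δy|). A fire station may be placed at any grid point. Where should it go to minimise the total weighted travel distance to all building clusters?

Manhattan distance separates: Σwᵢ(|x−xᵢ|+|y−yᵢ|) = Σwᵢ|x−xᵢ| + Σwᵢ|y−yᵢ|, so x and y are optimised independently as 1-D weighted medians.
Total weight W = 534; half = 267.
x-coordinate, sorted with cumulative weight:
  x=4 (D, w=225) cum 225
  x=6 (E, w=9) cum 234
  x=7 (B, w=80) cum 314  ← median
  x=7 (F, w=110) cum 424
  x=9 (A, w=90) cum 514
  x=9 (C, w=5) cum 519
  x=10 (G, w=15) cum 534
⇒ x* = 7
y-coordinate, sorted with cumulative weight:
  y=3 (C, w=5) cum 5
  y=6 (G, w=15) cum 20
  y=7 (B, w=80) cum 100
  y=8 (D, w=225) cum 325  ← median
  y=9 (A, w=90) cum 415
  y=10 (E, w=9) cum 424
  y=10 (F, w=110) cum 534
⇒ y* = 8

(7, 8)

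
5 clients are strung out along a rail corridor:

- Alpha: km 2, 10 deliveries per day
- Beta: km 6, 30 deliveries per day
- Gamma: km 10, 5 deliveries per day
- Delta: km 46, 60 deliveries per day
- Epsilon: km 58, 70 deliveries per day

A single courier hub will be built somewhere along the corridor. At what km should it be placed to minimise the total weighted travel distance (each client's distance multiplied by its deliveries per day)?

x = 46

For a sum of weighted absolute distances on a line, the optimum is the weighted median (not the mean). Total weight W = 175; half-weight = 87.5.
Sort by position and accumulate weight:
  km 2 (Alpha, w=10) → cum 10
  km 6 (Beta, w=30) → cum 40
  km 10 (Gamma, w=5) → cum 45
  km 46 (Delta, w=60) → cum 105  ≥ 87.5 → median here
  km 58 (Epsilon, w=70) → cum 175
Optimal location: km 46.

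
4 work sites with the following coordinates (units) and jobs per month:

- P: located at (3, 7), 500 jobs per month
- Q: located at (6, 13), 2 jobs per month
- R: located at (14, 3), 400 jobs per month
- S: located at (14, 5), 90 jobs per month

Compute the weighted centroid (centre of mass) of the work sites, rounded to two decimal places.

(8.44, 5.22)

The minimiser of Σwᵢ‖p−pᵢ‖² is the weighted centroid p* = (Σwᵢpᵢ)/(Σwᵢ).
Σwᵢ = 992.
Σwᵢxᵢ = 500·3 + 2·6 + 400·14 + 90·14 = 8372.
Σwᵢyᵢ = 500·7 + 2·13 + 400·3 + 90·5 = 5176.
x* = 8372/992 = 8.44, y* = 5176/992 = 5.22.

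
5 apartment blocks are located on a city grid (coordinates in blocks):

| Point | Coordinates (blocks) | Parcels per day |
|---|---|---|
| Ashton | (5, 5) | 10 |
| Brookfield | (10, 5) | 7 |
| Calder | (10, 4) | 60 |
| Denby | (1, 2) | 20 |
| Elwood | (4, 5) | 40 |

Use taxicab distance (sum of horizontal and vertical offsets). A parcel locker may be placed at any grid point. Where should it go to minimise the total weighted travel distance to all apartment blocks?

Manhattan distance separates: Σwᵢ(|x−xᵢ|+|y−yᵢ|) = Σwᵢ|x−xᵢ| + Σwᵢ|y−yᵢ|, so x and y are optimised independently as 1-D weighted medians.
Total weight W = 137; half = 68.5.
x-coordinate, sorted with cumulative weight:
  x=1 (Denby, w=20) cum 20
  x=4 (Elwood, w=40) cum 60
  x=5 (Ashton, w=10) cum 70  ← median
  x=10 (Brookfield, w=7) cum 77
  x=10 (Calder, w=60) cum 137
⇒ x* = 5
y-coordinate, sorted with cumulative weight:
  y=2 (Denby, w=20) cum 20
  y=4 (Calder, w=60) cum 80  ← median
  y=5 (Ashton, w=10) cum 90
  y=5 (Brookfield, w=7) cum 97
  y=5 (Elwood, w=40) cum 137
⇒ y* = 4

(5, 4)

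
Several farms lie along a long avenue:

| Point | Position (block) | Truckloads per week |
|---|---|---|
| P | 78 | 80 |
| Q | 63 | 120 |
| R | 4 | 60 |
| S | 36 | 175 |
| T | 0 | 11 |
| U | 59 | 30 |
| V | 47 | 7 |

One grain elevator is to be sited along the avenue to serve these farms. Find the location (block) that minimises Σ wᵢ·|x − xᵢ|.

For a sum of weighted absolute distances on a line, the optimum is the weighted median (not the mean). Total weight W = 483; half-weight = 241.5.
Sort by position and accumulate weight:
  block 0 (T, w=11) → cum 11
  block 4 (R, w=60) → cum 71
  block 36 (S, w=175) → cum 246  ≥ 241.5 → median here
  block 47 (V, w=7) → cum 253
  block 59 (U, w=30) → cum 283
  block 63 (Q, w=120) → cum 403
  block 78 (P, w=80) → cum 483
Optimal location: block 36.

x = 36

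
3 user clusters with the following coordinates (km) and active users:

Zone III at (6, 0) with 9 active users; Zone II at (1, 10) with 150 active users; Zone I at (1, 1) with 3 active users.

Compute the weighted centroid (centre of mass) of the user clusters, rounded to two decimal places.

The minimiser of Σwᵢ‖p−pᵢ‖² is the weighted centroid p* = (Σwᵢpᵢ)/(Σwᵢ).
Σwᵢ = 162.
Σwᵢxᵢ = 9·6 + 150·1 + 3·1 = 207.
Σwᵢyᵢ = 9·0 + 150·10 + 3·1 = 1503.
x* = 207/162 = 1.28, y* = 1503/162 = 9.28.

(1.28, 9.28)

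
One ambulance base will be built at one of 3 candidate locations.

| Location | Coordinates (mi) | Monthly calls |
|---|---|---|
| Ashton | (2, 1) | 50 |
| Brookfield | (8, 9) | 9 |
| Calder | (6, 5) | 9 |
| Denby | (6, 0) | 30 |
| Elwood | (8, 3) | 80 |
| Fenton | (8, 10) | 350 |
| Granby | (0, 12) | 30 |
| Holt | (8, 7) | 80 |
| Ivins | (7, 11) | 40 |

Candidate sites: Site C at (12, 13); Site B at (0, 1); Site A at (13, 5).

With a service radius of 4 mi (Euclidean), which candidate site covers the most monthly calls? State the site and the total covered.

Site B, covering 50

Coverage radius r = 4 mi; a point is covered iff (Δx)²+(Δy)² ≤ 4² = 16.
  Site C (12, 13): covers {none} → 0
  Site B (0, 1): covers {Ashton} → 50
  Site A (13, 5): covers {none} → 0
Maximum coverage at Site B: 50 monthly calls.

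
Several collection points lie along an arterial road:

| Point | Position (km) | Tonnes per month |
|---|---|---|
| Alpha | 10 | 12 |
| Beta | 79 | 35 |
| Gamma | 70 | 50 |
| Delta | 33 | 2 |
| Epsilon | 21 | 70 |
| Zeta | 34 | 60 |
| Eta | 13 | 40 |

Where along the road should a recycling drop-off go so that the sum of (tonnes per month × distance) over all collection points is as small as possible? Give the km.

For a sum of weighted absolute distances on a line, the optimum is the weighted median (not the mean). Total weight W = 269; half-weight = 134.5.
Sort by position and accumulate weight:
  km 10 (Alpha, w=12) → cum 12
  km 13 (Eta, w=40) → cum 52
  km 21 (Epsilon, w=70) → cum 122
  km 33 (Delta, w=2) → cum 124
  km 34 (Zeta, w=60) → cum 184  ≥ 134.5 → median here
  km 70 (Gamma, w=50) → cum 234
  km 79 (Beta, w=35) → cum 269
Optimal location: km 34.

x = 34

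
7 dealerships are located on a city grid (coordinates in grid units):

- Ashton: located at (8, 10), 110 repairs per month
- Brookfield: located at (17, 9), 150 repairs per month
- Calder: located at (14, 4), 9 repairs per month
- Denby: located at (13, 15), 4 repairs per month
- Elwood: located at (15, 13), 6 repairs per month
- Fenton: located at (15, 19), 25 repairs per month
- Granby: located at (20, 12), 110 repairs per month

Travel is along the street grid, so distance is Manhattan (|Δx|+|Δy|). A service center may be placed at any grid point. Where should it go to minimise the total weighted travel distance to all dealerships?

(17, 10)

Manhattan distance separates: Σwᵢ(|x−xᵢ|+|y−yᵢ|) = Σwᵢ|x−xᵢ| + Σwᵢ|y−yᵢ|, so x and y are optimised independently as 1-D weighted medians.
Total weight W = 414; half = 207.
x-coordinate, sorted with cumulative weight:
  x=8 (Ashton, w=110) cum 110
  x=13 (Denby, w=4) cum 114
  x=14 (Calder, w=9) cum 123
  x=15 (Elwood, w=6) cum 129
  x=15 (Fenton, w=25) cum 154
  x=17 (Brookfield, w=150) cum 304  ← median
  x=20 (Granby, w=110) cum 414
⇒ x* = 17
y-coordinate, sorted with cumulative weight:
  y=4 (Calder, w=9) cum 9
  y=9 (Brookfield, w=150) cum 159
  y=10 (Ashton, w=110) cum 269  ← median
  y=12 (Granby, w=110) cum 379
  y=13 (Elwood, w=6) cum 385
  y=15 (Denby, w=4) cum 389
  y=19 (Fenton, w=25) cum 414
⇒ y* = 10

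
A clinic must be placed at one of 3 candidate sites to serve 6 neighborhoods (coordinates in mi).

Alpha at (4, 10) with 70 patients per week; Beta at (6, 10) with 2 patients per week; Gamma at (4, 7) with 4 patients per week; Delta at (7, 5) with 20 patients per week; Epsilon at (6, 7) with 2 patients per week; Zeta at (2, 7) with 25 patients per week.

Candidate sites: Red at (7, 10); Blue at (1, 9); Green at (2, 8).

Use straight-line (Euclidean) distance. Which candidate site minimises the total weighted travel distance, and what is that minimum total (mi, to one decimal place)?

Green, total 365.7 mi

Total weighted distance at each candidate:
  Red (7, 10): total = 481.1
  Blue (1, 9): total = 456.9
  Green (2, 8): total = 365.7
Minimum is at Green with total 365.7 mi.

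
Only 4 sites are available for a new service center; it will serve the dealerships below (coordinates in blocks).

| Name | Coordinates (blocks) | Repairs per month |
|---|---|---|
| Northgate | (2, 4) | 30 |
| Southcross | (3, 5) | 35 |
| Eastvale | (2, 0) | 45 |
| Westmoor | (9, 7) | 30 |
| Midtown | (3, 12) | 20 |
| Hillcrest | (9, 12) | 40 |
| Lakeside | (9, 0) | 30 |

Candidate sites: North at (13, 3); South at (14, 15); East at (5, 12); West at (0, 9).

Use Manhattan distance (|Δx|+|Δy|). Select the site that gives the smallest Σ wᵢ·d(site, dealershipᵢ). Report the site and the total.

East, total 2270 blocks

Total weighted distance at each candidate:
  North (13, 3): total = 2760
  South (14, 15): total = 4230
  East (5, 12): total = 2270
  West (0, 9): total = 2420
Minimum is at East with total 2270 blocks.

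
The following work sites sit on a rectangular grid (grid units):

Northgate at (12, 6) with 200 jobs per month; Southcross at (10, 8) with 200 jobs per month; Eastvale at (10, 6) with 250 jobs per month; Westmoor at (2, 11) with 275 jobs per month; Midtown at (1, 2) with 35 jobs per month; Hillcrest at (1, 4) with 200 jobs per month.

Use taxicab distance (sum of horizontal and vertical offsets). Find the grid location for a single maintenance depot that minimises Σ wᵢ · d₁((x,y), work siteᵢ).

Manhattan distance separates: Σwᵢ(|x−xᵢ|+|y−yᵢ|) = Σwᵢ|x−xᵢ| + Σwᵢ|y−yᵢ|, so x and y are optimised independently as 1-D weighted medians.
Total weight W = 1160; half = 580.
x-coordinate, sorted with cumulative weight:
  x=1 (Midtown, w=35) cum 35
  x=1 (Hillcrest, w=200) cum 235
  x=2 (Westmoor, w=275) cum 510
  x=10 (Southcross, w=200) cum 710  ← median
  x=10 (Eastvale, w=250) cum 960
  x=12 (Northgate, w=200) cum 1160
⇒ x* = 10
y-coordinate, sorted with cumulative weight:
  y=2 (Midtown, w=35) cum 35
  y=4 (Hillcrest, w=200) cum 235
  y=6 (Northgate, w=200) cum 435
  y=6 (Eastvale, w=250) cum 685  ← median
  y=8 (Southcross, w=200) cum 885
  y=11 (Westmoor, w=275) cum 1160
⇒ y* = 6

(10, 6)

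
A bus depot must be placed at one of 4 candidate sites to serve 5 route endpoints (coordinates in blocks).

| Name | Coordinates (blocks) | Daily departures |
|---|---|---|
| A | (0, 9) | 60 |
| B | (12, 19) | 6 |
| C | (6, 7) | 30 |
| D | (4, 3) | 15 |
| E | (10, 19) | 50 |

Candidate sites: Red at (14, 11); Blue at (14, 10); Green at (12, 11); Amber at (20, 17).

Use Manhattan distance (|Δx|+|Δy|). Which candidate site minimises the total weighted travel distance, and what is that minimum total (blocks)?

Total weighted distance at each candidate:
  Red (14, 11): total = 2250
  Blue (14, 10): total = 2201
  Green (12, 11): total = 1928
  Amber (20, 17): total = 3510
Minimum is at Green with total 1928 blocks.

Green, total 1928 blocks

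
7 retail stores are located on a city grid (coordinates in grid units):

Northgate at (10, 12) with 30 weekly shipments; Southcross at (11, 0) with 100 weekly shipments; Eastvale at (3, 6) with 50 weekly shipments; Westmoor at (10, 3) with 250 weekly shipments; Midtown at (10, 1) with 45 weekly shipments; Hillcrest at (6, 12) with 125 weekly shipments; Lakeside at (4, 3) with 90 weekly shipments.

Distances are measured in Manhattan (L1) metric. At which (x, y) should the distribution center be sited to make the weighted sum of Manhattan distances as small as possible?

Manhattan distance separates: Σwᵢ(|x−xᵢ|+|y−yᵢ|) = Σwᵢ|x−xᵢ| + Σwᵢ|y−yᵢ|, so x and y are optimised independently as 1-D weighted medians.
Total weight W = 690; half = 345.
x-coordinate, sorted with cumulative weight:
  x=3 (Eastvale, w=50) cum 50
  x=4 (Lakeside, w=90) cum 140
  x=6 (Hillcrest, w=125) cum 265
  x=10 (Northgate, w=30) cum 295
  x=10 (Westmoor, w=250) cum 545  ← median
  x=10 (Midtown, w=45) cum 590
  x=11 (Southcross, w=100) cum 690
⇒ x* = 10
y-coordinate, sorted with cumulative weight:
  y=0 (Southcross, w=100) cum 100
  y=1 (Midtown, w=45) cum 145
  y=3 (Westmoor, w=250) cum 395  ← median
  y=3 (Lakeside, w=90) cum 485
  y=6 (Eastvale, w=50) cum 535
  y=12 (Northgate, w=30) cum 565
  y=12 (Hillcrest, w=125) cum 690
⇒ y* = 3

(10, 3)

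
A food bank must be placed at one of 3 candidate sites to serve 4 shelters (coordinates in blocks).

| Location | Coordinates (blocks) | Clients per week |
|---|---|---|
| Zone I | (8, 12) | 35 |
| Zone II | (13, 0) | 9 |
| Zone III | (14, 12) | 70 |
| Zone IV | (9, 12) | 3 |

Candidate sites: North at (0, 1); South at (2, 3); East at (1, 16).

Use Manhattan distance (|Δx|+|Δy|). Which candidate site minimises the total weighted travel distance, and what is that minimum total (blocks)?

East, total 1863 blocks

Total weighted distance at each candidate:
  North (0, 1): total = 2601
  South (2, 3): total = 2169
  East (1, 16): total = 1863
Minimum is at East with total 1863 blocks.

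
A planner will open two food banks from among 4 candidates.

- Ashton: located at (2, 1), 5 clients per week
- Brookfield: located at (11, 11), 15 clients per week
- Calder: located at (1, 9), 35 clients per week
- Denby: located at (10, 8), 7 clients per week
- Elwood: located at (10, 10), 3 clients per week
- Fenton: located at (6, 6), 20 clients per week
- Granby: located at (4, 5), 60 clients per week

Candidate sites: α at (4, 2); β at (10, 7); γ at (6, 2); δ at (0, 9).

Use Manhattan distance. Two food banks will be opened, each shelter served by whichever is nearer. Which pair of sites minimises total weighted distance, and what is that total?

{α, δ}, total 655

Evaluate every pair (each demand assigned to the nearer of the two):
  {α, δ}: total = 655
  {α, β}: total = 736
  {γ, δ}: total = 738
  {β, δ}: total = 756
  {β, γ}: total = 881
  {α, γ}: total = 941
Best pair: {α, δ} with total 655.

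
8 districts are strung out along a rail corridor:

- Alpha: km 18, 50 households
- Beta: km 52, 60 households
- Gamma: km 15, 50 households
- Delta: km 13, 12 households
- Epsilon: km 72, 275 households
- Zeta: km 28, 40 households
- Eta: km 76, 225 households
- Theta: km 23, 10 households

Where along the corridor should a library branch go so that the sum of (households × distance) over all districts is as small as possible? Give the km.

For a sum of weighted absolute distances on a line, the optimum is the weighted median (not the mean). Total weight W = 722; half-weight = 361.
Sort by position and accumulate weight:
  km 13 (Delta, w=12) → cum 12
  km 15 (Gamma, w=50) → cum 62
  km 18 (Alpha, w=50) → cum 112
  km 23 (Theta, w=10) → cum 122
  km 28 (Zeta, w=40) → cum 162
  km 52 (Beta, w=60) → cum 222
  km 72 (Epsilon, w=275) → cum 497  ≥ 361 → median here
  km 76 (Eta, w=225) → cum 722
Optimal location: km 72.

x = 72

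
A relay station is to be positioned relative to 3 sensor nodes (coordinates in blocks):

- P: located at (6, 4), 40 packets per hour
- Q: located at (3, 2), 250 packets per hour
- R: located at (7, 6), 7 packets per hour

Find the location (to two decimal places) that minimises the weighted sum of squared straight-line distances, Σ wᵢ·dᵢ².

The minimiser of Σwᵢ‖p−pᵢ‖² is the weighted centroid p* = (Σwᵢpᵢ)/(Σwᵢ).
Σwᵢ = 297.
Σwᵢxᵢ = 40·6 + 250·3 + 7·7 = 1039.
Σwᵢyᵢ = 40·4 + 250·2 + 7·6 = 702.
x* = 1039/297 = 3.50, y* = 702/297 = 2.36.

(3.50, 2.36)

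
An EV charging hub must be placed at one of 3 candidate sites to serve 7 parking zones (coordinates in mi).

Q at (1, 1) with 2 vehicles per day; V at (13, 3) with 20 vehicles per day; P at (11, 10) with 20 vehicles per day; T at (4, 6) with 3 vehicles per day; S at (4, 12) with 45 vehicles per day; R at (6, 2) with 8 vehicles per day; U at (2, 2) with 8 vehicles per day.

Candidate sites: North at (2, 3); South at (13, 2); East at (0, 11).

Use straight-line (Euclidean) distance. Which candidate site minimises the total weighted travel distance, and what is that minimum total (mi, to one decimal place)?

Total weighted distance at each candidate:
  North (2, 3): total = 919.2
  South (13, 2): total = 988.0
  East (0, 11): total = 911.3
Minimum is at East with total 911.3 mi.

East, total 911.3 mi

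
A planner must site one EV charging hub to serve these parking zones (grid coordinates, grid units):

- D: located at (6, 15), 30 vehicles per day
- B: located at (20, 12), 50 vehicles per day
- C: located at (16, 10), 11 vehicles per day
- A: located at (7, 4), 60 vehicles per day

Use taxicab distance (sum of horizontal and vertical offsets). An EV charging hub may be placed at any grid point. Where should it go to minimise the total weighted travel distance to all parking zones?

Manhattan distance separates: Σwᵢ(|x−xᵢ|+|y−yᵢ|) = Σwᵢ|x−xᵢ| + Σwᵢ|y−yᵢ|, so x and y are optimised independently as 1-D weighted medians.
Total weight W = 151; half = 75.5.
x-coordinate, sorted with cumulative weight:
  x=6 (D, w=30) cum 30
  x=7 (A, w=60) cum 90  ← median
  x=16 (C, w=11) cum 101
  x=20 (B, w=50) cum 151
⇒ x* = 7
y-coordinate, sorted with cumulative weight:
  y=4 (A, w=60) cum 60
  y=10 (C, w=11) cum 71
  y=12 (B, w=50) cum 121  ← median
  y=15 (D, w=30) cum 151
⇒ y* = 12

(7, 12)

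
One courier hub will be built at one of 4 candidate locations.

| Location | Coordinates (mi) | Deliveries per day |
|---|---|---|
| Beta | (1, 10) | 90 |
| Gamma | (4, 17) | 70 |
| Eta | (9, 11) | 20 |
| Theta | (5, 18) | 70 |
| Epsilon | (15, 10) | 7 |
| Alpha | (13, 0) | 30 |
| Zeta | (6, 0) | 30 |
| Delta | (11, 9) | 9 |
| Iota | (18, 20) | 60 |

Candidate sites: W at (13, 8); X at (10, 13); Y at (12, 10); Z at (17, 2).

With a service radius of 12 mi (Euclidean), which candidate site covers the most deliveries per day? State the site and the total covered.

Coverage radius r = 12 mi; a point is covered iff (Δx)²+(Δy)² ≤ 12² = 144.
  W (13, 8): covers {Eta, Epsilon, Alpha, Zeta, Delta} → 96
  X (10, 13): covers {Beta, Gamma, Eta, Theta, Epsilon, Delta, Iota} → 326
  Y (12, 10): covers {Beta, Gamma, Eta, Theta, Epsilon, Alpha, Zeta, Delta, Iota} → 386
  Z (17, 2): covers {Epsilon, Alpha, Zeta, Delta} → 76
Maximum coverage at Y: 386 deliveries per day.

Y, covering 386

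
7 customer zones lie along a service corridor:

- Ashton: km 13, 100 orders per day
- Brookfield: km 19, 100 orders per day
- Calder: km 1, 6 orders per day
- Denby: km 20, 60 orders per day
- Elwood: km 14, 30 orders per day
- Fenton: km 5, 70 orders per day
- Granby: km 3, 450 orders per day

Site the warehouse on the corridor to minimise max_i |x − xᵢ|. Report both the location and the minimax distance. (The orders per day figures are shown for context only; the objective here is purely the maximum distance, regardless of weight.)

The 1-center on a line is the midpoint of the two extreme points: leftmost at 1, rightmost at 20.
Optimal location = (1 + 20)/2 = 10.5; maximum distance = (20 − 1)/2 = 9.5.

location 10.5, max distance 9.5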